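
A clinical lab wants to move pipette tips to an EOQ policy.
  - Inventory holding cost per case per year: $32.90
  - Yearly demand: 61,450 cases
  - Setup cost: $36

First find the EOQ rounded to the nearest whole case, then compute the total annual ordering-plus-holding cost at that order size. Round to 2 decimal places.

$12,064.94

Optimal lot size Q* = (2 × 61,450 × $36 / $32.9)^½ ≈ 366.72 → Q = 367 cases
Orders/yr = 61,450/367 = 167.439; ordering cost = 167.439 × $36 = $6,027.79
Average inventory = 367/2 = 183.5; holding cost = 183.5 × $32.9 = $6,037.15
Total = $6,027.79 + $6,037.15 = $12,064.94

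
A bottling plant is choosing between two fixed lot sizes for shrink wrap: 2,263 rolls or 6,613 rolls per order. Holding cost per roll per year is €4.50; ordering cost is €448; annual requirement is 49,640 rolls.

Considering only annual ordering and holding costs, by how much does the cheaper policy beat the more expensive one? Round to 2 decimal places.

TC(Q) = (D/Q)S + (Q/2)H
TC(2,263) = (49,640/2,263)×448 + (2,263/2)×4.5 = €14,918.85
TC(6,613) = (49,640/6,613)×448 + (6,613/2)×4.5 = €18,242.13
Cheaper: Q = 2,263.  Difference = €3,323.28

€3,323.28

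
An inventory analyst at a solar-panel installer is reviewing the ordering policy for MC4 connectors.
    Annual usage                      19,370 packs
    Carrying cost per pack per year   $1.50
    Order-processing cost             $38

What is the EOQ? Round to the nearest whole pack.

Optimal lot size Q* = (2 × 19,370 × $38 / $1.5)^½ ≈ 990.66

991 packs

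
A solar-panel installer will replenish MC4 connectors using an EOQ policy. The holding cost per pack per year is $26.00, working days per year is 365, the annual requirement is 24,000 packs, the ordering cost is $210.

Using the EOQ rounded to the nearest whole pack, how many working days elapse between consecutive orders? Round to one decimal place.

9.5 days

Q* = √(2·D·S / H) = √(2·24,000·210 / 26) = √387,692.3 ≈ 622.65 → Q = 623 packs
Days between orders = 365 / (D/Q) = 365 / 38.523 ≈ 9.475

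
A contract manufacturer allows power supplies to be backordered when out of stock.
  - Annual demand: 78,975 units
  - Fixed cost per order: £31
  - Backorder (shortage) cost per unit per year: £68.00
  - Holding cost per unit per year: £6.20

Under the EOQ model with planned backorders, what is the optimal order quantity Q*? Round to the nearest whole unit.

928 units

Basic EOQ = √(2·78,975·31/6.2) = 888.679
Backorder adjustment √((H+b)/b) = √((6.2+68)/68) = 1.0446
Q* = 888.679 × 1.0446 ≈ 928.31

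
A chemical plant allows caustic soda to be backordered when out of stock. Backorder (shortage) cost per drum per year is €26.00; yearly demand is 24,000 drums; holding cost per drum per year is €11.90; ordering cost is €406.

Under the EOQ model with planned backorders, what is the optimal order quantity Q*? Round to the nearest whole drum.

Basic EOQ = √(2·24,000·406/11.9) = 1,279.706
Backorder adjustment √((H+b)/b) = √((11.9+26)/26) = 1.2073
Q* = 1,279.706 × 1.2073 ≈ 1,545.05

1,545 drums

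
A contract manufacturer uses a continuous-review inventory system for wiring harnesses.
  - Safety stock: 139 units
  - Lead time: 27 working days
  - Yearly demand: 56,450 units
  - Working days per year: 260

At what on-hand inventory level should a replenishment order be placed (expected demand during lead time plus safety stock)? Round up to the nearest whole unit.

Daily demand d = 56,450 / 260 = 217.115 units/day
Demand during lead time = 217.115 × 27 = 5,862.12
Reorder point = 5,862.12 + 139 = 6,001.12 → round up

6,002 units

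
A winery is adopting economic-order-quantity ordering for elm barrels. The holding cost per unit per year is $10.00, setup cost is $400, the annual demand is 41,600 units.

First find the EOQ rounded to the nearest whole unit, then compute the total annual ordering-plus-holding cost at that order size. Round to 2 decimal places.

Q* = √(2·D·S / H) = √(2·41,600·400 / 10) = √3,328,000.0 ≈ 1,824.28 → Q = 1,824 units
Ordering: D/Q × S = 41,600/1,824 × $400 = $9,122.81
Holding:  Q/2 × H = 1,824/2 × $10 = $9,120.00
Total = $9,122.81 + $9,120.00 = $18,242.81

$18,242.81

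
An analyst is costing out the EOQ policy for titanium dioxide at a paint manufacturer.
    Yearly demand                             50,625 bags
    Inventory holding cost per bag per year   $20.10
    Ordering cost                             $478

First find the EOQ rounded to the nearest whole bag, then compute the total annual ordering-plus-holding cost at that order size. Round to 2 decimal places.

Optimal lot size Q* = (2 × 50,625 × $478 / $20.1)^½ ≈ 1,551.72 → Q = 1,552 bags
Orders/yr = 50,625/1,552 = 32.619; ordering cost = 32.619 × $478 = $15,591.98
Average inventory = 1,552/2 = 776; holding cost = 776 × $20.1 = $15,597.60
Total = $15,591.98 + $15,597.60 = $31,189.58

$31,189.58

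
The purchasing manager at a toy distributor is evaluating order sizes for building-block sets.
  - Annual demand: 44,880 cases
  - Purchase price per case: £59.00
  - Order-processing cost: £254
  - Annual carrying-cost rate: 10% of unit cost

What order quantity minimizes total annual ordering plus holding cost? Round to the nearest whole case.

Holding cost per case per year: H = 10% × £59 = £5.9000
EOQ = √(2DS/H) = √(2 × 44,880 × 254 / 5.9)
    = √(3,864,244.07) ≈ 1,965.77

1,966 cases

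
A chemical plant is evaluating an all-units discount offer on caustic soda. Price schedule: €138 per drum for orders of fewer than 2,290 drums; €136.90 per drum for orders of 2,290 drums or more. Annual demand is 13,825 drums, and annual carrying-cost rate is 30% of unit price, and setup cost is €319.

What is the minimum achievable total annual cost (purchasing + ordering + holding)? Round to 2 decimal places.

€1,926,959.23

H₁ = 30%×€138 = €41.4000;  H₂ = 30%×€136.90 = €41.0700
EOQ₁ = √(2×13,825×319/41.4000) = 461.58  (< 2,290, feasible at tier 1)
EOQ₂ = √(2×13,825×319/41.0700) = 463.43  (< 2,290 → use Q = 2,290 at tier-2 price)
TC(tier 1 (EOQ₁), Q≈461.6) = €1,926,959.23
TC(tier 2, Q≈2,290.0) = €1,941,593.49
Minimum at tier 1 (EOQ₁): €1,926,959.23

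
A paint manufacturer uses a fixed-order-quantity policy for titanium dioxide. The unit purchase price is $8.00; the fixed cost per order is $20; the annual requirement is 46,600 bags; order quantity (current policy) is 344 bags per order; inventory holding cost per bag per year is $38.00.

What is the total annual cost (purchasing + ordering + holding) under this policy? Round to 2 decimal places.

$382,045.30

Ordering: D/Q × S = 46,600/344 × $20 = $2,709.30
Holding:  Q/2 × H = 344/2 × $38 = $6,536.00
Purchase cost = D·C = 46,600 × 8 = $372,800.00
Total = $2,709.30 + $6,536.00 + $372,800.00 = $382,045.30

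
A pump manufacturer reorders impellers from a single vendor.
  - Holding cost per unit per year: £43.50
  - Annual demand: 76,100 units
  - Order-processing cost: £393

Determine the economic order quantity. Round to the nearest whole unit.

1,173 units

Q* = √(2·D·S / H) = √(2·76,100·393 / 43.5) = √1,375,048.3 ≈ 1,172.62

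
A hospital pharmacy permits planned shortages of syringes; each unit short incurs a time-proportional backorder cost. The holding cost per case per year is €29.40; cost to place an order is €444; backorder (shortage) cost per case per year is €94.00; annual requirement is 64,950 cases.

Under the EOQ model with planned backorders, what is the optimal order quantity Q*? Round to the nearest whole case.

1,605 cases

Q* = √(2DS/H) · √((H + b)/b)
   = √(2 × 64,950 × 444 / 29.4) · √((29.4 + 94) / 94)
   = 1,400.627 × 1.1458 ≈ 1,604.78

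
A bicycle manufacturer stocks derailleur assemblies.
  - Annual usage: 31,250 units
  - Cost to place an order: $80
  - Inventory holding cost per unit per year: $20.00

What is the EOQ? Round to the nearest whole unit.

500 units

2DS/H = 2·31,250·80/20 = 250,000.00
EOQ = √250,000.00 ≈ 500.00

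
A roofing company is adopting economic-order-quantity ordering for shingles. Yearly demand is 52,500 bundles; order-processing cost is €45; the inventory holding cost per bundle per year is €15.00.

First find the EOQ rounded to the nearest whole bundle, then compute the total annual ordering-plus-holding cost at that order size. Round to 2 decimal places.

€8,418.73

Optimal lot size Q* = (2 × 52,500 × €45 / €15)^½ ≈ 561.25 → Q = 561 bundles
Orders/yr = 52,500/561 = 93.583; ordering cost = 93.583 × €45 = €4,211.23
Average inventory = 561/2 = 280.5; holding cost = 280.5 × €15 = €4,207.50
Total = €4,211.23 + €4,207.50 = €8,418.73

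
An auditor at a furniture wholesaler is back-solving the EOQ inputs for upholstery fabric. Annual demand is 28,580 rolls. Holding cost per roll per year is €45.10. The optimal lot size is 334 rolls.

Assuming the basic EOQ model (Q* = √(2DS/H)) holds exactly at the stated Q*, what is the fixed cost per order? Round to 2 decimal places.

From Q* = √(2DS/H) ⇒ Q*² = 2DS/H.
S = Q²H / (2D) = 334² × 45.1 / (2 × 28,580) = 88.0192

€88.02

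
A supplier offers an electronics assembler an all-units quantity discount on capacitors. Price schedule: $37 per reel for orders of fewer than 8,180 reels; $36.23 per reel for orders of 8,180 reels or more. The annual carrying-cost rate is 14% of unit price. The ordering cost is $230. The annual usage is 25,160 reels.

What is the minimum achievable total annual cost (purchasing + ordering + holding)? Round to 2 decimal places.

H₁ = 14%×$37 = $5.1800;  H₂ = 14%×$36.23 = $5.0722
EOQ₁ = √(2×25,160×230/5.1800) = 1,494.75  (< 8,180, feasible at tier 1)
EOQ₂ = √(2×25,160×230/5.0722) = 1,510.55  (< 8,180 → use Q = 8,180 at tier-2 price)
TC(tier 1 (EOQ₁), Q≈1,494.8) = $938,662.82
TC(tier 2, Q≈8,180.0) = $932,999.53
Minimum at tier 2: $932,999.53

$932,999.53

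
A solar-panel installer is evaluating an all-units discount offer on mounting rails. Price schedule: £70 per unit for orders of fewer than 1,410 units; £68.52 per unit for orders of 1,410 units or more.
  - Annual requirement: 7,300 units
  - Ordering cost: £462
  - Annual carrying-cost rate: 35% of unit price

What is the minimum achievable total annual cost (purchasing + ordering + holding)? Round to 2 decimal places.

£519,495.22

H₁ = 35%×£70 = £24.5000;  H₂ = 35%×£68.52 = £23.9820
EOQ₁ = √(2×7,300×462/24.5000) = 524.70  (< 1,410, feasible at tier 1)
EOQ₂ = √(2×7,300×462/23.9820) = 530.34  (< 1,410 → use Q = 1,410 at tier-2 price)
TC(tier 1 (EOQ₁), Q≈524.7) = £523,855.25
TC(tier 2, Q≈1,410.0) = £519,495.22
Minimum at tier 2: £519,495.22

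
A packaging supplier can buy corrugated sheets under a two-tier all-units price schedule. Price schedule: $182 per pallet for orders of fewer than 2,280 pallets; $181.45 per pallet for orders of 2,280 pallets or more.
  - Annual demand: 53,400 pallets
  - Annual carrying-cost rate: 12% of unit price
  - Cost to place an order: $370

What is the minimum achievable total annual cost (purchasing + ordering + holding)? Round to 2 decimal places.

$9,722,918.15

H₁ = 12%×$182 = $21.8400;  H₂ = 12%×$181.45 = $21.7740
EOQ₁ = √(2×53,400×370/21.8400) = 1,345.12  (< 2,280, feasible at tier 1)
EOQ₂ = √(2×53,400×370/21.7740) = 1,347.15  (< 2,280 → use Q = 2,280 at tier-2 price)
TC(tier 1 (EOQ₁), Q≈1,345.1) = $9,748,177.36
TC(tier 2, Q≈2,280.0) = $9,722,918.15
Minimum at tier 2: $9,722,918.15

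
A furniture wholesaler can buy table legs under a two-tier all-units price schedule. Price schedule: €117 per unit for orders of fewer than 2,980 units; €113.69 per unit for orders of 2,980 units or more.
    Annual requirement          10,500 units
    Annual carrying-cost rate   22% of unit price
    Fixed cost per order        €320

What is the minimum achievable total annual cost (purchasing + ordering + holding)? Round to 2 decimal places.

H₁ = 22%×€117 = €25.7400;  H₂ = 22%×€113.69 = €25.0118
EOQ₁ = √(2×10,500×320/25.7400) = 510.95  (< 2,980, feasible at tier 1)
EOQ₂ = √(2×10,500×320/25.0118) = 518.34  (< 2,980 → use Q = 2,980 at tier-2 price)
TC(tier 1 (EOQ₁), Q≈511.0) = €1,241,651.91
TC(tier 2, Q≈2,980.0) = €1,232,140.10
Minimum at tier 2: €1,232,140.10

€1,232,140.10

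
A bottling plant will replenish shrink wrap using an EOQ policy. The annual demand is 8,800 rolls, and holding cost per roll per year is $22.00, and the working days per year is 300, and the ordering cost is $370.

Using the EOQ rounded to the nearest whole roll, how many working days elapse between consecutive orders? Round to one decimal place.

18.5 days

EOQ = √(2DS/H) = √(2 × 8,800 × 370 / 22)
    = √(296,000.00) ≈ 544.06 → Q = 544 rolls
Days between orders = 300 / (D/Q) = 300 / 16.176 ≈ 18.545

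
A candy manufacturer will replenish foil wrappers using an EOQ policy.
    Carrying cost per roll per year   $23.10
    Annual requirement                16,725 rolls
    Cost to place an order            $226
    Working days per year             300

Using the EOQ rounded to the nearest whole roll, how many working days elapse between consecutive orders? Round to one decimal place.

EOQ = √(2DS/H) = √(2 × 16,725 × 226 / 23.1)
    = √(327,259.74) ≈ 572.07 → Q = 572 rolls
T = Q/D × 300 days = 572/16,725 × 300 = 10.260 days

10.3 days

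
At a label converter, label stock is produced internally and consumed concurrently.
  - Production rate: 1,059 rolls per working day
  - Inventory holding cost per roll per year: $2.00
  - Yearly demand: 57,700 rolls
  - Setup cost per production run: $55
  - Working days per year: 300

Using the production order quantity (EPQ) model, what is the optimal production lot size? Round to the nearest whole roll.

1,969 rolls

d = 57,700/300 = 192.3333 rolls/day;  effective holding cost H(1 − d/p) = 2·(1 − 192.3333/1059) = 1.63676
Q* = √(2DS / H_eff) = √(2·57,700·55 / 1.63676) ≈ 1,969.21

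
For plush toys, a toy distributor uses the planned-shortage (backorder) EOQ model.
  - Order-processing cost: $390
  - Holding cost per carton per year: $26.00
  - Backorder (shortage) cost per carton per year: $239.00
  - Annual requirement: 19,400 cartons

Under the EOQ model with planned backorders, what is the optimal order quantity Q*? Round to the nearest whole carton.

803 cartons

Basic EOQ = √(2·19,400·390/26) = 762.889
Backorder adjustment √((H+b)/b) = √((26+239)/239) = 1.0530
Q* = 762.889 × 1.0530 ≈ 803.31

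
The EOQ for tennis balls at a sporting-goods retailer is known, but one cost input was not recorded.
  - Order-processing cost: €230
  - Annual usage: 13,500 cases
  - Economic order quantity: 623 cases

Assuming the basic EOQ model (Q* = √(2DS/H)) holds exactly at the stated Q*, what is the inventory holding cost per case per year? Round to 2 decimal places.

€16.00

Since Q* = (2DS/H)^½, squaring gives Q*²·H = 2DS.
H = 2DS / Q² = 2 × 13,500 × 230 / 623² = 15.9998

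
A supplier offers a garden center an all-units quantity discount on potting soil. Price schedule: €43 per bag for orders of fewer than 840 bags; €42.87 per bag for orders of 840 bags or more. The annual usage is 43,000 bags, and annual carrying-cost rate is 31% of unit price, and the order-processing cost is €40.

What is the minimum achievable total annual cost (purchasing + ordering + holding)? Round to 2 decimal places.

€1,851,039.29

H₁ = 31%×€43 = €13.3300;  H₂ = 31%×€42.87 = €13.2897
EOQ₁ = √(2×43,000×40/13.3300) = 508.00  (< 840, feasible at tier 1)
EOQ₂ = √(2×43,000×40/13.2897) = 508.77  (< 840 → use Q = 840 at tier-2 price)
TC(tier 1 (EOQ₁), Q≈508.0) = €1,855,771.65
TC(tier 2, Q≈840.0) = €1,851,039.29
Minimum at tier 2: €1,851,039.29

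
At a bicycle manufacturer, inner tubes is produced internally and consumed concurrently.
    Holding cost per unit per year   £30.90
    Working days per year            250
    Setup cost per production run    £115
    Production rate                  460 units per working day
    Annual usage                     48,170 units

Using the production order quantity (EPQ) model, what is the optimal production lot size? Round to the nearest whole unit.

785 units

d = 48,170/250 = 192.6800 units/day;  effective holding cost H(1 − d/p) = 30.9·(1 − 192.6800/460) = 17.95693
Q* = √(2DS / H_eff) = √(2·48,170·115 / 17.95693) ≈ 785.48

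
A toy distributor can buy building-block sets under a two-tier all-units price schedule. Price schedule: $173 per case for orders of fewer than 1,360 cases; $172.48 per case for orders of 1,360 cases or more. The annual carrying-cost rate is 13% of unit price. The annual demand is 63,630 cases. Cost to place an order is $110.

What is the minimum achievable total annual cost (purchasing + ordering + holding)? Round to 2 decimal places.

H₁ = 13%×$173 = $22.4900;  H₂ = 13%×$172.48 = $22.4224
EOQ₁ = √(2×63,630×110/22.4900) = 788.95  (< 1,360, feasible at tier 1)
EOQ₂ = √(2×63,630×110/22.4224) = 790.13  (< 1,360 → use Q = 1,360 at tier-2 price)
TC(tier 1 (EOQ₁), Q≈788.9) = $11,025,733.41
TC(tier 2, Q≈1,360.0) = $10,995,296.18
Minimum at tier 2: $10,995,296.18

$10,995,296.18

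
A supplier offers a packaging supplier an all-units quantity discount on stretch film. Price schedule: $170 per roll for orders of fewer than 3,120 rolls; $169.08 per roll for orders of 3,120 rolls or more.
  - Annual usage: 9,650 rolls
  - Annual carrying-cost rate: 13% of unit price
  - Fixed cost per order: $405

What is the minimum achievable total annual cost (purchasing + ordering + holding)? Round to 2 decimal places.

$1,653,643.24

H₁ = 13%×$170 = $22.1000;  H₂ = 13%×$169.08 = $21.9804
EOQ₁ = √(2×9,650×405/22.1000) = 594.72  (< 3,120, feasible at tier 1)
EOQ₂ = √(2×9,650×405/21.9804) = 596.33  (< 3,120 → use Q = 3,120 at tier-2 price)
TC(tier 1 (EOQ₁), Q≈594.7) = $1,653,643.24
TC(tier 2, Q≈3,120.0) = $1,667,164.07
Minimum at tier 1 (EOQ₁): $1,653,643.24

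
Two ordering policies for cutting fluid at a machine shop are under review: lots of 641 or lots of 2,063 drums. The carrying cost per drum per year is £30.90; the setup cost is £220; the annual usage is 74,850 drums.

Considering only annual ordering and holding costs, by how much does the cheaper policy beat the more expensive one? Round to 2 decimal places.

For each Q, cost = (D/Q)·S + (Q/2)·H.
TC(641) = (74,850/641)×220 + (641/2)×30.9 = £35,593.00
TC(2,063) = (74,850/2,063)×220 + (2,063/2)×30.9 = £39,855.41
|ΔTC| = |£35,593.00 − £39,855.41| = £4,262.42

£4,262.42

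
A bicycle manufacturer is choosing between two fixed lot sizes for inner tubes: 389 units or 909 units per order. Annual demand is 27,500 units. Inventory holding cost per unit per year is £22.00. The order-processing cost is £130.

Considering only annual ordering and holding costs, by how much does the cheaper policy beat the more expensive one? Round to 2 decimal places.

Annual cost at Q: ordering D·S/Q plus holding Q·H/2.
TC(389) = (27,500/389)×130 + (389/2)×22 = £13,469.23
TC(909) = (27,500/909)×130 + (909/2)×22 = £13,931.89
|ΔTC| = |£13,469.23 − £13,931.89| = £462.66

£462.66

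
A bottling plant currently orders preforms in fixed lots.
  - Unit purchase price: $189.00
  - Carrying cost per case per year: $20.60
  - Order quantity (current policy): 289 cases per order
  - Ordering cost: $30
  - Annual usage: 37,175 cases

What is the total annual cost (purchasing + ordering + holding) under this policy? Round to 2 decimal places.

$7,032,910.70

Annual ordering cost = (D/Q)·S = (37,175/289) × 30 = $3,859.00
Annual holding cost  = (Q/2)·H = (289/2) × 20.6 = $2,976.70
Purchase cost = D·C = 37,175 × 189 = $7,026,075.00
Total = $3,859.00 + $2,976.70 + $7,026,075.00 = $7,032,910.70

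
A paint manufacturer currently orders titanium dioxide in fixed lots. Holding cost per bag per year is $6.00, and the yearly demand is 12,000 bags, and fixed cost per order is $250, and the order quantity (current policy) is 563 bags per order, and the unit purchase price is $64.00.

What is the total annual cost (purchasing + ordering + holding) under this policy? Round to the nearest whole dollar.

Ordering: D/Q × S = 12,000/563 × $250 = $5,328.60
Holding:  Q/2 × H = 563/2 × $6 = $1,689.00
Purchase cost = D·C = 12,000 × 64 = $768,000.00
Total = $5,328.60 + $1,689.00 + $768,000.00 = $775,017.60

$775,018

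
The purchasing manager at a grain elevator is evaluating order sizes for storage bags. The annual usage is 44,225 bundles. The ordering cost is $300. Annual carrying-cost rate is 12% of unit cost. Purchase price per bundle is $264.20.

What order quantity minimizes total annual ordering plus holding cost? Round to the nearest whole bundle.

Holding cost per bundle per year: H = 12% × $264.2 = $31.7040
2DS/H = 2·44,225·300/31.704 = 836,960.64
EOQ = √836,960.64 ≈ 914.86

915 bundles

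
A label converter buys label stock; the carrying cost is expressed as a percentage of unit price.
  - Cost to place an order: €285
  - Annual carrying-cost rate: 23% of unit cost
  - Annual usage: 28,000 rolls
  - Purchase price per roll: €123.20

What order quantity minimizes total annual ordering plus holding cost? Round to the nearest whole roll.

H = i·C = 0.23 × €123.2 = €28.3360 per roll-year
2DS/H = 2·28,000·285/28.336 = 563,241.11
EOQ = √563,241.11 ≈ 750.49

750 rolls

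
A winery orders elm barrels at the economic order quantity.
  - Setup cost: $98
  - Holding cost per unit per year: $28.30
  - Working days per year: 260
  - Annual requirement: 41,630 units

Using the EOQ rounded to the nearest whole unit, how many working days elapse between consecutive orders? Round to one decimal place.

Optimal lot size Q* = (2 × 41,630 × $98 / $28.3)^½ ≈ 536.96 → Q = 537 units
Cycle time = (working days × Q)/D = (260 × 537) / 41,630 = 3.354 days

3.4 days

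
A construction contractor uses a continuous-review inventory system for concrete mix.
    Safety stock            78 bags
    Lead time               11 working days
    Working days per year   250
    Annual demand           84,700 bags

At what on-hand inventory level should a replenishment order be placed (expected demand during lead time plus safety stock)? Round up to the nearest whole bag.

Daily demand d = 84,700 / 250 = 338.800 bags/day
Demand during lead time = 338.800 × 11 = 3,726.80
Reorder point = 3,726.80 + 78 = 3,804.80 → round up

3,805 bags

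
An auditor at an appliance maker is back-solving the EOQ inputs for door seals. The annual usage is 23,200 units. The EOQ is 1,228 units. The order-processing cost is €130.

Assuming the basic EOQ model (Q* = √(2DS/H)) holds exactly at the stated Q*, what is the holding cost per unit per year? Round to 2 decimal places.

EOQ relation: Q² = 2DS/H, so rearrange for the unknown.
H = 2DS / Q² = 2 × 23,200 × 130 / 1,228² = 4.0000

€4.00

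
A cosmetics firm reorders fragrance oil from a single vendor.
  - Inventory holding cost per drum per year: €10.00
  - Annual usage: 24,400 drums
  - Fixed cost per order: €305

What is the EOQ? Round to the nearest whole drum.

Optimal lot size Q* = (2 × 24,400 × €305 / €10)^½ ≈ 1,220.00

1,220 drums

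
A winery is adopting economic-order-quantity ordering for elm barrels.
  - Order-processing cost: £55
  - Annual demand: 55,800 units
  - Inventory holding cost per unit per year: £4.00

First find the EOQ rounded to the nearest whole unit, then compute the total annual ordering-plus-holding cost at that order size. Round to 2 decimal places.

EOQ = √(2DS/H) = √(2 × 55,800 × 55 / 4)
    = √(1,534,500.00) ≈ 1,238.75 → Q = 1,239 units
Orders/yr = 55,800/1,239 = 45.036; ordering cost = 45.036 × £55 = £2,477.00
Average inventory = 1,239/2 = 619.5; holding cost = 619.5 × £4 = £2,478.00
Total = £2,477.00 + £2,478.00 = £4,955.00

£4,955.00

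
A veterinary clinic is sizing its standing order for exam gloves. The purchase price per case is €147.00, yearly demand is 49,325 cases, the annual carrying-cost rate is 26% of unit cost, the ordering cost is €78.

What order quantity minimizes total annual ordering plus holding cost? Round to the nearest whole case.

449 cases

H = i·C = 0.26 × €147 = €38.2200 per case-year
EOQ = √(2DS/H) = √(2 × 49,325 × 78 / 38.22)
    = √(201,326.53) ≈ 448.69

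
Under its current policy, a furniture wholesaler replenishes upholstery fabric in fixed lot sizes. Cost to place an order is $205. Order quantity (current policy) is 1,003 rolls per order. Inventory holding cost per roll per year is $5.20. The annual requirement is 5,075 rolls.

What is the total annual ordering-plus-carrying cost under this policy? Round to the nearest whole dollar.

Ordering: D/Q × S = 5,075/1,003 × $205 = $1,037.26
Holding:  Q/2 × H = 1,003/2 × $5.2 = $2,607.80
Total = $1,037.26 + $2,607.80 = $3,645.06

$3,645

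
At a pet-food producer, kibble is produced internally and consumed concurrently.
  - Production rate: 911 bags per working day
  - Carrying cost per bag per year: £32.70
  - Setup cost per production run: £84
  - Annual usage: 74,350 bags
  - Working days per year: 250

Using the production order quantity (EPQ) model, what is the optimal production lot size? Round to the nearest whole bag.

753 bags

d = 74,350/250 = 297.4000 bags/day;  effective holding cost H(1 − d/p) = 32.7·(1 − 297.4000/911) = 22.02494
Q* = √(2DS / H_eff) = √(2·74,350·84 / 22.02494) ≈ 753.07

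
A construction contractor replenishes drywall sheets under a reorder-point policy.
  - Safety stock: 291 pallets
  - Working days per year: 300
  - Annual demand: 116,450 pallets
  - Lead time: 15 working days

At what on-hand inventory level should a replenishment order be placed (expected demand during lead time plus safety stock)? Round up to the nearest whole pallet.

6,114 pallets

Daily demand d = 116,450 / 300 = 388.167 pallets/day
Demand during lead time = 388.167 × 15 = 5,822.50
Reorder point = 5,822.50 + 291 = 6,113.50 → round up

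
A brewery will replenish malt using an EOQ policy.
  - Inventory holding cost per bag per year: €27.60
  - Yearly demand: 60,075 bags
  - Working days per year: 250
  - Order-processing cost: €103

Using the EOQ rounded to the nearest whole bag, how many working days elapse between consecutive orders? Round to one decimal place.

Q* = √(2·D·S / H) = √(2·60,075·103 / 27.6) = √448,385.9 ≈ 669.62 → Q = 670 bags
T = Q/D × 250 days = 670/60,075 × 250 = 2.788 days

2.8 days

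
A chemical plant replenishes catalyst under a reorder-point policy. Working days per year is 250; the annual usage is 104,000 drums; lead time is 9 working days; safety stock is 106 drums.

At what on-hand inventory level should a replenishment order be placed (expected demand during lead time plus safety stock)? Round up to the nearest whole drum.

Daily demand d = 104,000 / 250 = 416.000 drums/day
Demand during lead time = 416.000 × 9 = 3,744.00
Reorder point = 3,744.00 + 106 = 3,850.00 → round up

3,850 drums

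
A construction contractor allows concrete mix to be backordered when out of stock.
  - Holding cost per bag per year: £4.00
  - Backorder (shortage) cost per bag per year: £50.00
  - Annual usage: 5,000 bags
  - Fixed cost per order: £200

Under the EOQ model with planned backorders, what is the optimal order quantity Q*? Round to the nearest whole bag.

735 bags

Basic EOQ = √(2·5,000·200/4) = 707.107
Backorder adjustment √((H+b)/b) = √((4+50)/50) = 1.0392
Q* = 707.107 × 1.0392 ≈ 734.85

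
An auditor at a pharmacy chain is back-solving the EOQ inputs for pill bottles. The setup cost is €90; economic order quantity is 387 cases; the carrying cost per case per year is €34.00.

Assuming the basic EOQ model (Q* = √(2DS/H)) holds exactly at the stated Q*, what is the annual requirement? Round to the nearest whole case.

EOQ relation: Q² = 2DS/H, so rearrange for the unknown.
D = Q²H / (2S) = 387² × 34 / (2 × 90) = 28,289.70

28,290 cases per year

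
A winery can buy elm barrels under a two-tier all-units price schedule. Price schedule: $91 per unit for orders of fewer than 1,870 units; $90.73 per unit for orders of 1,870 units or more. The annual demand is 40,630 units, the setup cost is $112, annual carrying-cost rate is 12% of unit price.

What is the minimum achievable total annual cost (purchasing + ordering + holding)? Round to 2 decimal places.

H₁ = 12%×$91 = $10.9200;  H₂ = 12%×$90.73 = $10.8876
EOQ₁ = √(2×40,630×112/10.9200) = 912.93  (< 1,870, feasible at tier 1)
EOQ₂ = √(2×40,630×112/10.8876) = 914.28  (< 1,870 → use Q = 1,870 at tier-2 price)
TC(tier 1 (EOQ₁), Q≈912.9) = $3,707,299.16
TC(tier 2, Q≈1,870.0) = $3,698,973.26
Minimum at tier 2: $3,698,973.26

$3,698,973.26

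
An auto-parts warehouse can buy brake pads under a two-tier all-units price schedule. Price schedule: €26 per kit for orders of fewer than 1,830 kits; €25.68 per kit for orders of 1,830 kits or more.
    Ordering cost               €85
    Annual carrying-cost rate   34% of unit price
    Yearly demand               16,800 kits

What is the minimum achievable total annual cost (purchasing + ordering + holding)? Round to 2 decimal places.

€440,193.38

H₁ = 34%×€26 = €8.8400;  H₂ = 34%×€25.68 = €8.7312
EOQ₁ = √(2×16,800×85/8.8400) = 568.40  (< 1,830, feasible at tier 1)
EOQ₂ = √(2×16,800×85/8.7312) = 571.93  (< 1,830 → use Q = 1,830 at tier-2 price)
TC(tier 1 (EOQ₁), Q≈568.4) = €441,824.64
TC(tier 2, Q≈1,830.0) = €440,193.38
Minimum at tier 2: €440,193.38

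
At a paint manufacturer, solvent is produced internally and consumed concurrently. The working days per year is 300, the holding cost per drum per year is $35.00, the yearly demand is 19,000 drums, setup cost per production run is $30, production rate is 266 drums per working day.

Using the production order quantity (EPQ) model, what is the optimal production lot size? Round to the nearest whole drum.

d = 19,000/300 = 63.3333 drums/day;  effective holding cost H(1 − d/p) = 35·(1 − 63.3333/266) = 26.66667
Q* = √(2DS / H_eff) = √(2·19,000·30 / 26.66667) ≈ 206.76

207 drums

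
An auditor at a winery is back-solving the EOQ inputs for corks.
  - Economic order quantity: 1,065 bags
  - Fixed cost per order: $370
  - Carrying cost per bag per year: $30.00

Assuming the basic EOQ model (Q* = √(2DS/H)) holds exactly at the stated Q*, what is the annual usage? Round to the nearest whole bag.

45,982 bags per year

From Q* = √(2DS/H) ⇒ Q*² = 2DS/H.
D = Q²H / (2S) = 1,065² × 30 / (2 × 370) = 45,982.09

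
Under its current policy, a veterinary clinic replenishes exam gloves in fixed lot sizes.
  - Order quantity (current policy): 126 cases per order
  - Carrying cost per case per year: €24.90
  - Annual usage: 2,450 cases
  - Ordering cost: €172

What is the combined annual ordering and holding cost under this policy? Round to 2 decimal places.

€4,913.14

Annual ordering cost = (D/Q)·S = (2,450/126) × 172 = €3,344.44
Annual holding cost  = (Q/2)·H = (126/2) × 24.9 = €1,568.70
Total = €3,344.44 + €1,568.70 = €4,913.14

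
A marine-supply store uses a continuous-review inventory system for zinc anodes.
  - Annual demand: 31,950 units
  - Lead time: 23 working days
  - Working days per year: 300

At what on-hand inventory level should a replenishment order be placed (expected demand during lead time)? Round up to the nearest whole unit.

Daily demand d = 31,950 / 300 = 106.500 units/day
Demand during lead time = 106.500 × 23 = 2,449.50
Reorder point = 2,449.50 → round up

2,450 units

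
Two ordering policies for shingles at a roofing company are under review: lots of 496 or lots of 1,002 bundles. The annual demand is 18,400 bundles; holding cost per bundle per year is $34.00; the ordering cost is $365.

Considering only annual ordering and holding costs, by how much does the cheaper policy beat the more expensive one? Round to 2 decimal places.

For each Q, cost = (D/Q)·S + (Q/2)·H.
TC(496) = (18,400/496)×365 + (496/2)×34 = $21,972.32
TC(1,002) = (18,400/1,002)×365 + (1,002/2)×34 = $23,736.59
Cheaper: Q = 496.  Difference = $1,764.27

$1,764.27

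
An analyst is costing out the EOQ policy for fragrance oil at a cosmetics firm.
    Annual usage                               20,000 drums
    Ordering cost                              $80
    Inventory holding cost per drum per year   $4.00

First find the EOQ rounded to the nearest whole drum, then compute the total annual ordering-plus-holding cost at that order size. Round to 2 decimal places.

2DS/H = 2·20,000·80/4 = 800,000.00
EOQ = √800,000.00 ≈ 894.43 → Q = 894 drums
Annual ordering cost = (D/Q)·S = (20,000/894) × 80 = $1,789.71
Annual holding cost  = (Q/2)·H = (894/2) × 4 = $1,788.00
Total = $1,789.71 + $1,788.00 = $3,577.71

$3,577.71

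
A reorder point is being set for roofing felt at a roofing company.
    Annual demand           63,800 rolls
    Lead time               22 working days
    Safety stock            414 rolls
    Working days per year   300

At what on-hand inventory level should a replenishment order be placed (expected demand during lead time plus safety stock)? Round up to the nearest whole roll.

Daily demand d = 63,800 / 300 = 212.667 rolls/day
Demand during lead time = 212.667 × 22 = 4,678.67
Reorder point = 4,678.67 + 414 = 5,092.67 → round up

5,093 rolls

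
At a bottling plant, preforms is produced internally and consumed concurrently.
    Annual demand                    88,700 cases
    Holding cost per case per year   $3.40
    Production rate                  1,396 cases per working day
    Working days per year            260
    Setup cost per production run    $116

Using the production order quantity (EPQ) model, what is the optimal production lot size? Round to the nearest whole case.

2,830 cases

d = 88,700/260 = 341.1538 cases/day;  effective holding cost H(1 − d/p) = 3.4·(1 − 341.1538/1396) = 2.56911
Q* = √(2DS / H_eff) = √(2·88,700·116 / 2.56911) ≈ 2,830.18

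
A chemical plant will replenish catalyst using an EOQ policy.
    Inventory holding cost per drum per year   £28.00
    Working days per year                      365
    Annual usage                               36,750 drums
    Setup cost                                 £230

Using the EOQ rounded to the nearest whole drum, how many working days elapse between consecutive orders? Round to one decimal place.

7.7 days

Q* = √(2·D·S / H) = √(2·36,750·230 / 28) = √603,750.0 ≈ 777.01 → Q = 777 drums
T = Q/D × 365 days = 777/36,750 × 365 = 7.717 days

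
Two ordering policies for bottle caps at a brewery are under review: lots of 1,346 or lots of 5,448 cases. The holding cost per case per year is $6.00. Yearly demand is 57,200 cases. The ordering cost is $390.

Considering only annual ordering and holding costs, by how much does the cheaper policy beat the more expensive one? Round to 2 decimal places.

$172.84

For each Q, cost = (D/Q)·S + (Q/2)·H.
TC(1,346) = (57,200/1,346)×390 + (1,346/2)×6 = $20,611.55
TC(5,448) = (57,200/5,448)×390 + (5,448/2)×6 = $20,438.71
Cheaper: Q = 5,448.  Difference = $172.84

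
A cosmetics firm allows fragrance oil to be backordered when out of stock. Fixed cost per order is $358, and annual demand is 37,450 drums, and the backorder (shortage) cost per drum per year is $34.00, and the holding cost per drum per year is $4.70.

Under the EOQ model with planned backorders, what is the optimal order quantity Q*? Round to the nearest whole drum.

2,548 drums

Q* = √(2DS/H) · √((H + b)/b)
   = √(2 × 37,450 × 358 / 4.7) · √((4.7 + 34) / 34)
   = 2,388.545 × 1.0669 ≈ 2,548.29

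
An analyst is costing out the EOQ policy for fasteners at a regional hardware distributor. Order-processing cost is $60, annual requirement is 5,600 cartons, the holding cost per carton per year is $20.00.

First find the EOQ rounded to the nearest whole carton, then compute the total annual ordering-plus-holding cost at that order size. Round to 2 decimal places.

$3,666.07

2DS/H = 2·5,600·60/20 = 33,600.00
EOQ = √33,600.00 ≈ 183.30 → Q = 183 cartons
Ordering: D/Q × S = 5,600/183 × $60 = $1,836.07
Holding:  Q/2 × H = 183/2 × $20 = $1,830.00
Total = $1,836.07 + $1,830.00 = $3,666.07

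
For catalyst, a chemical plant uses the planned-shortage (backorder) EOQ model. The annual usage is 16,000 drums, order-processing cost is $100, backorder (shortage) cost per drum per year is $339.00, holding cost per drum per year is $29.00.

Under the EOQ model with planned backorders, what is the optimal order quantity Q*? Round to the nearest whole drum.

Q* = √(2DS/H) · √((H + b)/b)
   = √(2 × 16,000 × 100 / 29) · √((29 + 339) / 339)
   = 332.182 × 1.0419 ≈ 346.10

346 drums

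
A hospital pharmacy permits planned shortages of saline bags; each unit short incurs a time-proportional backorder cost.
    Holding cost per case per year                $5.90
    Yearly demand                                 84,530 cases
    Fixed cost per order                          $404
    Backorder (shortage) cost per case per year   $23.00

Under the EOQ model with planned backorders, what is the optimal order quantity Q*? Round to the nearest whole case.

3,814 cases

Q* = √(2DS/H) · √((H + b)/b)
   = √(2 × 84,530 × 404 / 5.9) · √((5.9 + 23) / 23)
   = 3,402.398 × 1.1209 ≈ 3,813.91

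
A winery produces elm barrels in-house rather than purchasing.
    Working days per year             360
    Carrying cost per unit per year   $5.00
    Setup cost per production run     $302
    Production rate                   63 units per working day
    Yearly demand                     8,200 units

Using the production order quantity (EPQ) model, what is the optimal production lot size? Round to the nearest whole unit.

d = 8,200/360 = 22.7778 units/day;  effective holding cost H(1 − d/p) = 5·(1 − 22.7778/63) = 3.19224
Q* = √(2DS / H_eff) = √(2·8,200·302 / 3.19224) ≈ 1,245.60

1,246 units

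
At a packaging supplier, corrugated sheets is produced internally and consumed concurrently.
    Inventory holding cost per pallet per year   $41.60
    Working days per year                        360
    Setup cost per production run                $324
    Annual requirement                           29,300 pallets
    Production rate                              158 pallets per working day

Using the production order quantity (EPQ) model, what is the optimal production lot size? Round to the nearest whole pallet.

970 pallets

d = 29,300/360 = 81.3889 pallets/day;  effective holding cost H(1 − d/p) = 41.6·(1 − 81.3889/158) = 20.17103
Q* = √(2DS / H_eff) = √(2·29,300·324 / 20.17103) ≈ 970.19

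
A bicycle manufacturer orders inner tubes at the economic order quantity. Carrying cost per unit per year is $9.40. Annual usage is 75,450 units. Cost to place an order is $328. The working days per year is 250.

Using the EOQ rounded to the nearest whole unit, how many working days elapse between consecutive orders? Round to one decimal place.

Q* = √(2·D·S / H) = √(2·75,450·328 / 9.4) = √5,265,446.8 ≈ 2,294.66 → Q = 2,295 units
Cycle time = (working days × Q)/D = (250 × 2,295) / 75,450 = 7.604 days

7.6 days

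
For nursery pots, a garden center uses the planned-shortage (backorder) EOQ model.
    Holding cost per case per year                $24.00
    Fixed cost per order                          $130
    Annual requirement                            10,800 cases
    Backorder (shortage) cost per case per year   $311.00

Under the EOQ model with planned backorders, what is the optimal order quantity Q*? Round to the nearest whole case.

355 cases

Basic EOQ = √(2·10,800·130/24) = 342.053
Backorder adjustment √((H+b)/b) = √((24+311)/311) = 1.0379
Q* = 342.053 × 1.0379 ≈ 355.01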